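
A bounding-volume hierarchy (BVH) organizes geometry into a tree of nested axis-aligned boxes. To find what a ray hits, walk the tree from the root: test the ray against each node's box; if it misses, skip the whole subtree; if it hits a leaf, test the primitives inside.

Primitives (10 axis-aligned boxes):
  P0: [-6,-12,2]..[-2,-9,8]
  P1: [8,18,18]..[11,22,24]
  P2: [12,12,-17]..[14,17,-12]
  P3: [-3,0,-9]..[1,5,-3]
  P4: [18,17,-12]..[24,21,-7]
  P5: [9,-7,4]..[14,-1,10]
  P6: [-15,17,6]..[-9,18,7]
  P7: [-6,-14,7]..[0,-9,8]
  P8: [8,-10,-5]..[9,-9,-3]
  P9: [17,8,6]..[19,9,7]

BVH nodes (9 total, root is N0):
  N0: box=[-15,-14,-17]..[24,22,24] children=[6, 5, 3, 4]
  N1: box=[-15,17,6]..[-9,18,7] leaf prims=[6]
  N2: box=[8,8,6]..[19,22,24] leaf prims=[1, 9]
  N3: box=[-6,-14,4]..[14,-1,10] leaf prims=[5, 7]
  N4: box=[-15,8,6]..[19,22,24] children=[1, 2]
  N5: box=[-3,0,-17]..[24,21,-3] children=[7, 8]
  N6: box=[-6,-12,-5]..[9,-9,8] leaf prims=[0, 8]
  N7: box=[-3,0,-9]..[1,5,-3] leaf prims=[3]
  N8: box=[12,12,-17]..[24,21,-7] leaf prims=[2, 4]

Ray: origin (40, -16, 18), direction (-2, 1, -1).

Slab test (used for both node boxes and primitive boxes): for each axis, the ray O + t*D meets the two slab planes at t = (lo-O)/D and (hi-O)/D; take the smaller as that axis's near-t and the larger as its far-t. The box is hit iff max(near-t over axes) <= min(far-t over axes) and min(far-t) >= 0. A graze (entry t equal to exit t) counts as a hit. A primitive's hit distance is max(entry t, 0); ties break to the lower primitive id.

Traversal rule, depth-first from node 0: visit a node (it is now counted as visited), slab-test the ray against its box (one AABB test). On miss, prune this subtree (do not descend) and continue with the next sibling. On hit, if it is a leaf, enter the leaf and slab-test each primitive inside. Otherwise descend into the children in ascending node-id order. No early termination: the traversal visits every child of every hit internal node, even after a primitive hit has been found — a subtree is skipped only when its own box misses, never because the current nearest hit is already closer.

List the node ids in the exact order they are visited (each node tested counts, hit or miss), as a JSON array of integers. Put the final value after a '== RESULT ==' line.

Traverse from the root:
N0 x:[8,55/2] y:[2,38] z:[-6,35] -> hit [8,55/2], descend [3, 4, 5, 6]
  N3 x:[13,23] y:[2,15] z:[8,14] -> hit [13,14] leaf, test {P5@t=13, P7(miss)}
  N4 x:[21/2,55/2] y:[24,38] z:[-6,12] -> miss, prune
  N5 x:[8,43/2] y:[16,37] z:[21,35] -> hit [21,43/2], descend [7, 8]
    N7 x:[39/2,43/2] y:[16,21] z:[21,27] -> hit [21,21] leaf, test {P3@t=21}
    N8 x:[8,14] y:[28,37] z:[25,35] -> miss, prune
  N6 x:[31/2,23] y:[4,7] z:[10,23] -> miss, prune

7 AABB tests over nodes [0, 3, 4, 5, 7, 8, 6]; 2 leaves entered; closest P5.

== RESULT ==
[0, 3, 4, 5, 7, 8, 6]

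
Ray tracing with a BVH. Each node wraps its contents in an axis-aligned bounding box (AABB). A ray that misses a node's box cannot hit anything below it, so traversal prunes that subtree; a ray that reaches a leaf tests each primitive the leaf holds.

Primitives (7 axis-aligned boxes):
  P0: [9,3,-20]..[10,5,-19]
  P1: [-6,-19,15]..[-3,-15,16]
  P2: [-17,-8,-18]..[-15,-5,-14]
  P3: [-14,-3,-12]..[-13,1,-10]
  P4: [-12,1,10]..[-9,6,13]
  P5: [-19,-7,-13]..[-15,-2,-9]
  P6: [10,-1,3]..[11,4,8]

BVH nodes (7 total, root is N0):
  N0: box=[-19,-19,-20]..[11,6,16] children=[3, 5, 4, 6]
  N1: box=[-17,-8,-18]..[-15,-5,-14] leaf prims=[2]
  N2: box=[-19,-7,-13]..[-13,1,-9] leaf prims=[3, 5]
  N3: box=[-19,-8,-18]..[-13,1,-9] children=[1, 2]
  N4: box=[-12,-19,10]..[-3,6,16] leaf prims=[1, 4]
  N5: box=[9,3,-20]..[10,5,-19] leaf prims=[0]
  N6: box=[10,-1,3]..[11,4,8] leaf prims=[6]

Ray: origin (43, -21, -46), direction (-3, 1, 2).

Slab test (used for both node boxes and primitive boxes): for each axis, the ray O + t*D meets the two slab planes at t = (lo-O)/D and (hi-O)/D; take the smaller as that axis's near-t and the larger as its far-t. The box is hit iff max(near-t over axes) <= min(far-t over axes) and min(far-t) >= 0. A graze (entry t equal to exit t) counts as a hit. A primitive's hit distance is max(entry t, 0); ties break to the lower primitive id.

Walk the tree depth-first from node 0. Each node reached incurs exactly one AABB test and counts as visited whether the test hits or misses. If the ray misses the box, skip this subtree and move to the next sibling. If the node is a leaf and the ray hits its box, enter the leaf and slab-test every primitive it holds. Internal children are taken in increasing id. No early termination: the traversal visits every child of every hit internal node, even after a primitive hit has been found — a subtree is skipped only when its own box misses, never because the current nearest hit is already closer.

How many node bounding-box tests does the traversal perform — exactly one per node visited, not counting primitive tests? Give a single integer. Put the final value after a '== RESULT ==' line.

Traverse from the root:
N0 x:[32/3,62/3] y:[2,27] z:[13,31] -> hit [13,62/3], descend [3, 4, 5, 6]
  N3 x:[56/3,62/3] y:[13,22] z:[14,37/2] -> miss, prune
  N4 x:[46/3,55/3] y:[2,27] z:[28,31] -> miss, prune
  N5 x:[11,34/3] y:[24,26] z:[13,27/2] -> miss, prune
  N6 x:[32/3,11] y:[20,25] z:[49/2,27] -> miss, prune

Visited [0, 3, 4, 5, 6]. Tests: 5 box, 0 leaf. Nearest: miss.

== RESULT ==
5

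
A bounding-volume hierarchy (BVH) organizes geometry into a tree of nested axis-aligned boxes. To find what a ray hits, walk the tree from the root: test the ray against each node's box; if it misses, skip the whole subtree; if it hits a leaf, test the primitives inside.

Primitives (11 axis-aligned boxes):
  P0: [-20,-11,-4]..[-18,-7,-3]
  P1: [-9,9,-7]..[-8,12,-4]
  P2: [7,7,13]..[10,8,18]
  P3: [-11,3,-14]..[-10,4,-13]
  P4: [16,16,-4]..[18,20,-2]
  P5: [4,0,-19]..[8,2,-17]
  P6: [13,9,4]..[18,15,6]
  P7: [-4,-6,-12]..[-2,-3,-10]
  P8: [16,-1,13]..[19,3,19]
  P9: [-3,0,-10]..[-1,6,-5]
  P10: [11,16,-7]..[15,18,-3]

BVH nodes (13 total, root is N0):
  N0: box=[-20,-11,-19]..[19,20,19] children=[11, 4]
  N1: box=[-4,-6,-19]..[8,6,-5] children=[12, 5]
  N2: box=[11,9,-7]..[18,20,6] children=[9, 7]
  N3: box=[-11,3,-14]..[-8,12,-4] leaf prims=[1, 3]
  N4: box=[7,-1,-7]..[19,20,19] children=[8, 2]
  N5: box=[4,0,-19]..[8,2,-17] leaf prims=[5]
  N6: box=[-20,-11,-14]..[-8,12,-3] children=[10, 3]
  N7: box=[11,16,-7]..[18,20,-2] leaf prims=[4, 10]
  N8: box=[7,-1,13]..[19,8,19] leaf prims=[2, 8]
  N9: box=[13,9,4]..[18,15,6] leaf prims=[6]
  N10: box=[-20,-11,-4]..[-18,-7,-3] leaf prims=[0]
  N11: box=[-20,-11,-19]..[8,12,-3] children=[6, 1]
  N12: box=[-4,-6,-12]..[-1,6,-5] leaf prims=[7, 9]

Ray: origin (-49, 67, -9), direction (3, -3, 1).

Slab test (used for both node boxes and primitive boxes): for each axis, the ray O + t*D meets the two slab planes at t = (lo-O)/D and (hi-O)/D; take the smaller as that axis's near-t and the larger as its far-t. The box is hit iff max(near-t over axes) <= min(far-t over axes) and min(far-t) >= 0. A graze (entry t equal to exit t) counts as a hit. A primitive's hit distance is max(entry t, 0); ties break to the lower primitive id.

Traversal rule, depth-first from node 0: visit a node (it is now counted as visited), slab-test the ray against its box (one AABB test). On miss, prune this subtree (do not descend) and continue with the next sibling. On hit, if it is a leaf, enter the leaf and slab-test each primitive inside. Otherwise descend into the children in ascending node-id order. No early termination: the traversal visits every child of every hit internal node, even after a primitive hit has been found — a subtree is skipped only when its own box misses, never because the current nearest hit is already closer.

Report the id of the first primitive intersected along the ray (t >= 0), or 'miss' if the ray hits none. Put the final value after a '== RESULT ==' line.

Trace the traversal:
N0 x:[29/3,68/3] y:[47/3,26] z:[-10,28] -> hit [47/3,68/3], descend [4, 11]
  N4 x:[56/3,68/3] y:[47/3,68/3] z:[2,28] -> hit [56/3,68/3], descend [2, 8]
    N2 x:[20,67/3] y:[47/3,58/3] z:[2,15] -> miss, prune
    N8 x:[56/3,68/3] y:[59/3,68/3] z:[22,28] -> hit [22,68/3] leaf, test {P2(miss), P8@t=22}
  N11 x:[29/3,19] y:[55/3,26] z:[-10,6] -> miss, prune

Visited [0, 4, 2, 8, 11]. Tests: 5 box, 1 leaf. Nearest: P8.

== RESULT ==
8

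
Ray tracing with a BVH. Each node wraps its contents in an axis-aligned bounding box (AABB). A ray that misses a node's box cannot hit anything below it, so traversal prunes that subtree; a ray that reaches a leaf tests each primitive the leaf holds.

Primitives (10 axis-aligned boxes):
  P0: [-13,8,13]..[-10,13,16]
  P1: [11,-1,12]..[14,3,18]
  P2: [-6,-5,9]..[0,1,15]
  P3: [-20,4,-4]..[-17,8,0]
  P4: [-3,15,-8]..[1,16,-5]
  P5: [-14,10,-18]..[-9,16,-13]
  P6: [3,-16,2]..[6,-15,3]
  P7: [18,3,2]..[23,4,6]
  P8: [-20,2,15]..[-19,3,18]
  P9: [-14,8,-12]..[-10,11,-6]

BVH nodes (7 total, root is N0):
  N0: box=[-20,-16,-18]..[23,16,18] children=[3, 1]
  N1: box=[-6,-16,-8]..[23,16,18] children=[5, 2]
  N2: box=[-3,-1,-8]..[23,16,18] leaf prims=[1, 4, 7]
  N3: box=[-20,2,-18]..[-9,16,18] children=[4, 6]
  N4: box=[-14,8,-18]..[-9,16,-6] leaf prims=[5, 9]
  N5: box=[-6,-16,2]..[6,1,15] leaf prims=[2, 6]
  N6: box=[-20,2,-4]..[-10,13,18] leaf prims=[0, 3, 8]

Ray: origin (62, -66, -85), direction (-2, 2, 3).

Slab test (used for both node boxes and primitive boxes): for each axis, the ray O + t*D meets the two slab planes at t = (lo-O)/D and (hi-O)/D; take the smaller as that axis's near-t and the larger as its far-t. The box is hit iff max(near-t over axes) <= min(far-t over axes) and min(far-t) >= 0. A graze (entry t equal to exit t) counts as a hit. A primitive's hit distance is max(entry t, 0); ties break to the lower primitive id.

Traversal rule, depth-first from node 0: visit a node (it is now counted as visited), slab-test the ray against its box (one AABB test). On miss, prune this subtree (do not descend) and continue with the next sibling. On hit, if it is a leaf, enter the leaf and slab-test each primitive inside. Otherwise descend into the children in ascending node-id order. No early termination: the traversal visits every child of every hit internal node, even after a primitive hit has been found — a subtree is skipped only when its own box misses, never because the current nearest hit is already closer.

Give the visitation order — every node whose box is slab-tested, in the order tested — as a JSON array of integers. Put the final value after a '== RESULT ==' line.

Walk:
N0 x:[39/2,41] y:[25,41] z:[67/3,103/3] -> hit [25,103/3], descend [1, 3]
  N1 x:[39/2,34] y:[25,41] z:[77/3,103/3] -> hit [77/3,34], descend [2, 5]
    N2 x:[39/2,65/2] y:[65/2,41] z:[77/3,103/3] -> hit [65/2,65/2] leaf, test {P1(miss), P4(miss), P7(miss)}
    N5 x:[28,34] y:[25,67/2] z:[29,100/3] -> hit [29,100/3] leaf, test {P2@t=94/3, P6(miss)}
  N3 x:[71/2,41] y:[34,41] z:[67/3,103/3] -> miss, prune

Summary -> nodes [0, 1, 2, 5, 3]; box-tests=5; leaf-entries=2; first=P2

== RESULT ==
[0, 1, 2, 5, 3]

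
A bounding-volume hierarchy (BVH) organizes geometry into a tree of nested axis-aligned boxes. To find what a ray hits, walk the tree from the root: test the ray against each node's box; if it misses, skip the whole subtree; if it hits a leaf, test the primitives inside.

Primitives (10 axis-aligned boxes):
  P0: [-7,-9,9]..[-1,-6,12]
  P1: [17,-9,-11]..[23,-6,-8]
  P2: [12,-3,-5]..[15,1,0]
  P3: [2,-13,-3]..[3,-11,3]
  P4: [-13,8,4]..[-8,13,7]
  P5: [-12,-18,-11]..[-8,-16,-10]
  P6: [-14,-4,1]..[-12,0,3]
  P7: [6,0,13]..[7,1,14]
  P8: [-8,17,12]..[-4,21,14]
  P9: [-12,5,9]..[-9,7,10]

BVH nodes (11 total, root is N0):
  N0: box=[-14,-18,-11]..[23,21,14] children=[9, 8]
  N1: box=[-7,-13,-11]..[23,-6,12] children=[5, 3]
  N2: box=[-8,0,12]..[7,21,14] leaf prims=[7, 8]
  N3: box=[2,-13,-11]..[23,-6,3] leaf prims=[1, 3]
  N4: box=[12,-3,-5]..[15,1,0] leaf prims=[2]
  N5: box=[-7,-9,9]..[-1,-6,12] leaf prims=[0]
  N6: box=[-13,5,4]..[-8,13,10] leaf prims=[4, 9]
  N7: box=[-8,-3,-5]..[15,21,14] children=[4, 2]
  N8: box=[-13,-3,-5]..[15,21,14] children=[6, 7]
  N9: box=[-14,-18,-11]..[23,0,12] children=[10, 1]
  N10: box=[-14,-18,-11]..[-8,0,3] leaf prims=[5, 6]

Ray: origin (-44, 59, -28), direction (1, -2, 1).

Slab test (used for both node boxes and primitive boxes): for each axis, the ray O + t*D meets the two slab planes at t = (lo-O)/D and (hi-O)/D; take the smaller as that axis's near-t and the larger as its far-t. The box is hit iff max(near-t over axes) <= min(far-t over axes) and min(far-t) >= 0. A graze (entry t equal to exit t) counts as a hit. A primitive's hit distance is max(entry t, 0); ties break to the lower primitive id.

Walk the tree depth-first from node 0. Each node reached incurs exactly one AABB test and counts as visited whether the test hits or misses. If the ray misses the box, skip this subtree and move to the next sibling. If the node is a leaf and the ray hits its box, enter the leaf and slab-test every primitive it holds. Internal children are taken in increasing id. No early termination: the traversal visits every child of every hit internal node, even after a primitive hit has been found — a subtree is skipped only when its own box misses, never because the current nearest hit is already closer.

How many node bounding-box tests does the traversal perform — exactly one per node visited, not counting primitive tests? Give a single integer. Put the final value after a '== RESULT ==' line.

Walk:
N0 x:[30,67] y:[19,77/2] z:[17,42] -> hit [30,77/2], descend [8, 9]
  N8 x:[31,59] y:[19,31] z:[23,42] -> hit [31,31], descend [6, 7]
    N6 x:[31,36] y:[23,27] z:[32,38] -> miss, prune
    N7 x:[36,59] y:[19,31] z:[23,42] -> miss, prune
  N9 x:[30,67] y:[59/2,77/2] z:[17,40] -> hit [30,77/2], descend [1, 10]
    N1 x:[37,67] y:[65/2,36] z:[17,40] -> miss, prune
    N10 x:[30,36] y:[59/2,77/2] z:[17,31] -> hit [30,31] leaf, test {P5(miss), P6@t=30}

Visited [0, 8, 6, 7, 9, 1, 10]. Tests: 7 box, 1 leaf. Nearest: P6.

== RESULT ==
7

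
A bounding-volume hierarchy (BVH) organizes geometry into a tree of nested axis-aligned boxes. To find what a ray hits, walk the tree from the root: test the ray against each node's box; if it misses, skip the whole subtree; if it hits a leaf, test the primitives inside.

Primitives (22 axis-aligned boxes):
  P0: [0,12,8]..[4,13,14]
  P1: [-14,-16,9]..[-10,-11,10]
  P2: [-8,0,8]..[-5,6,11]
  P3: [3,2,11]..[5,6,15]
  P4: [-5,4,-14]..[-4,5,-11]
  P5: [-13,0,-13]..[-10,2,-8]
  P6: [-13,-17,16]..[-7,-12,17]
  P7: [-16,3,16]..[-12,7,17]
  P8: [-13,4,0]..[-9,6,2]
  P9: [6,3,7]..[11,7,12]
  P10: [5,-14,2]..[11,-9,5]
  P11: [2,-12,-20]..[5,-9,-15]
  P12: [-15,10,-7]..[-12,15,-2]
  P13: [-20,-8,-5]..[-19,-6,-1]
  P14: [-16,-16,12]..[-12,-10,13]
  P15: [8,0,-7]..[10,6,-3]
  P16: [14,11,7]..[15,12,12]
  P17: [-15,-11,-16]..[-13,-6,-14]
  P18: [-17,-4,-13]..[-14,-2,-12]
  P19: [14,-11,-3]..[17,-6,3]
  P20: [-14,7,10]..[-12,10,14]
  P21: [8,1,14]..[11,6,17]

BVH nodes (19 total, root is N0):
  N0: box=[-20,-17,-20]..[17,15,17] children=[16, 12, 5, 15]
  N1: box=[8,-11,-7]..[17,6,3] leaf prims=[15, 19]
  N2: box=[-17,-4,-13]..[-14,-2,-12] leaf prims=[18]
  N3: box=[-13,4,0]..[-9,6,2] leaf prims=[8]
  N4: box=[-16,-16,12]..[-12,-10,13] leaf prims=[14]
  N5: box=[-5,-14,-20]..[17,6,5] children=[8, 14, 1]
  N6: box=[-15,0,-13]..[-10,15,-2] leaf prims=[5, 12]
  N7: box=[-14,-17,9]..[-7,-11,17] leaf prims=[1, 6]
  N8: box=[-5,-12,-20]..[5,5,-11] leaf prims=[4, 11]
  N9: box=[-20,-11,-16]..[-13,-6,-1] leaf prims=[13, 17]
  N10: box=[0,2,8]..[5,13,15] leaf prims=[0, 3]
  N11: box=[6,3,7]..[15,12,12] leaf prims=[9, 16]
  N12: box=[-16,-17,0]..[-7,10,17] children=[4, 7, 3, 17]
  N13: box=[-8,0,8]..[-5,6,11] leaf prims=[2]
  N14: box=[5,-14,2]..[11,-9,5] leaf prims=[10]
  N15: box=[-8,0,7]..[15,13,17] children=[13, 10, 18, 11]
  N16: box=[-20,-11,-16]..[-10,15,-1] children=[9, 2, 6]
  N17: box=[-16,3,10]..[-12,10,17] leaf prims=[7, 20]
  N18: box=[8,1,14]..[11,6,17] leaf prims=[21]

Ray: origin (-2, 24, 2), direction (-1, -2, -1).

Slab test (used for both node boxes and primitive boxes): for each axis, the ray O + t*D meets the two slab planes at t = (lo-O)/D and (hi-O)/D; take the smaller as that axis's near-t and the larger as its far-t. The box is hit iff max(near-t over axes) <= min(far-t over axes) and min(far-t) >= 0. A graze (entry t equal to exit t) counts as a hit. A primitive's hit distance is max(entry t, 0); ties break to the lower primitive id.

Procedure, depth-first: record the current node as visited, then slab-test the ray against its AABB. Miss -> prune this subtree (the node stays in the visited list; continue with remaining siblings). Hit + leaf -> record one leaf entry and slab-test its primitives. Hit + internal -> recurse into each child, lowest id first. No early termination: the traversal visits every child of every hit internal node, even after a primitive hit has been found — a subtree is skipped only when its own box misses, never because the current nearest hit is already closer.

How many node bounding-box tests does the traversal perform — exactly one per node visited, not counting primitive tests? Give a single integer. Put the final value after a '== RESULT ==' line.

Walk:
N0 x:[-19,18] y:[9/2,41/2] z:[-15,22] -> hit [9/2,18], descend [5, 12, 15, 16]
  N5 x:[-19,3] y:[9,19] z:[-3,22] -> miss, prune
  N12 x:[5,14] y:[7,41/2] z:[-15,2] -> miss, prune
  N15 x:[-17,6] y:[11/2,12] z:[-15,-5] -> miss, prune
  N16 x:[8,18] y:[9/2,35/2] z:[3,18] -> hit [8,35/2], descend [2, 6, 9]
    N2 x:[12,15] y:[13,14] z:[14,15] -> hit [14,14] leaf, test {P18@t=14}
    N6 x:[8,13] y:[9/2,12] z:[4,15] -> hit [8,12] leaf, test {P5@t=11, P12(miss)}
    N9 x:[11,18] y:[15,35/2] z:[3,18] -> hit [15,35/2] leaf, test {P13(miss), P17(miss)}

order=[0, 5, 12, 15, 16, 2, 6, 9]  |boxes|=8  |leaves|=3  hit=P5

== RESULT ==
8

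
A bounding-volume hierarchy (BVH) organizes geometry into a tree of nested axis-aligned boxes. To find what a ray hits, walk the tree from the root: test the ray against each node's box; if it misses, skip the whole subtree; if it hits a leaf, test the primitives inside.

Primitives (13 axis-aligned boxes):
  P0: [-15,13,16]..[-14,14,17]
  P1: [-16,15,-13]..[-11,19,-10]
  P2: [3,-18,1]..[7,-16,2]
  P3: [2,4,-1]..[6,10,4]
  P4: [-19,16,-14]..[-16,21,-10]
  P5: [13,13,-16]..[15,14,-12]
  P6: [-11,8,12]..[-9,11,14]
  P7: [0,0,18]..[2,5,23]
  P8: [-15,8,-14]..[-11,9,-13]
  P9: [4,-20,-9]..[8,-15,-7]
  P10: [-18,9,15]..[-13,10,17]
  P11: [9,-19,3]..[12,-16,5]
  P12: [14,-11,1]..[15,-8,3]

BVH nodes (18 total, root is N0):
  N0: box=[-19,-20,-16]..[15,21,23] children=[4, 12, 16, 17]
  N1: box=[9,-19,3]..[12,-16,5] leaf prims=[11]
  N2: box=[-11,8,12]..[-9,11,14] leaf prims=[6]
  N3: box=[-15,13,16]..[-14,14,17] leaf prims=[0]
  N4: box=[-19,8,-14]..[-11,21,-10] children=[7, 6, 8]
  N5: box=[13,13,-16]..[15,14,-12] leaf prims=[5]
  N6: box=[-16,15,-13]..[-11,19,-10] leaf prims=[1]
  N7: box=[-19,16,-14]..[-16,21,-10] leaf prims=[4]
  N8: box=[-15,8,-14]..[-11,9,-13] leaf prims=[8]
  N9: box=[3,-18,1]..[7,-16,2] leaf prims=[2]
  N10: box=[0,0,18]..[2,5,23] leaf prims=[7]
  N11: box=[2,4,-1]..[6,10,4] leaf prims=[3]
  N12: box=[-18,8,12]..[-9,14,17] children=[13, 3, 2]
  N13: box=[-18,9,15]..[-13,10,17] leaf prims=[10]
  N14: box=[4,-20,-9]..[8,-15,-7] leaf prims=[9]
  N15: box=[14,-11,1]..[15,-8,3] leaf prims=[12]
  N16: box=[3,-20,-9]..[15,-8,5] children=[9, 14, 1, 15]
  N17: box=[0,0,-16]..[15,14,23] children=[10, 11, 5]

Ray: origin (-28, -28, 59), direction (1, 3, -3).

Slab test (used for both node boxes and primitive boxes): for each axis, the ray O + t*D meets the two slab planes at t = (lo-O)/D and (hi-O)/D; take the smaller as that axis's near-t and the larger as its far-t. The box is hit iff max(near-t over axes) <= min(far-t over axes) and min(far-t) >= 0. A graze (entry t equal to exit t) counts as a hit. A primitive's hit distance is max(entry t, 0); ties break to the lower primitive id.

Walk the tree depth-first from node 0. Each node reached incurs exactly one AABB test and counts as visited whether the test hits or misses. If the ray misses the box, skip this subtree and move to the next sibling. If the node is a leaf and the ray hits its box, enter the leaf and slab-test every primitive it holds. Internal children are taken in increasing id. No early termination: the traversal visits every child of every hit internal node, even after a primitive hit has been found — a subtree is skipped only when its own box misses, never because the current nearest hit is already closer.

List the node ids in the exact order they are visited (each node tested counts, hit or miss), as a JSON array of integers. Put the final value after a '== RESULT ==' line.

Traverse from the root:
N0 x:[9,43] y:[8/3,49/3] z:[12,25] -> hit [12,49/3], descend [4, 12, 16, 17]
  N4 x:[9,17] y:[12,49/3] z:[23,73/3] -> miss, prune
  N12 x:[10,19] y:[12,14] z:[14,47/3] -> hit [14,14], descend [2, 3, 13]
    N2 x:[17,19] y:[12,13] z:[15,47/3] -> miss, prune
    N3 x:[13,14] y:[41/3,14] z:[14,43/3] -> hit [14,14] leaf, test {P0@t=14}
    N13 x:[10,15] y:[37/3,38/3] z:[14,44/3] -> miss, prune
  N16 x:[31,43] y:[8/3,20/3] z:[18,68/3] -> miss, prune
  N17 x:[28,43] y:[28/3,14] z:[12,25] -> miss, prune

8 AABB tests over nodes [0, 4, 12, 2, 3, 13, 16, 17]; 1 leaf entered; closest P0.

== RESULT ==
[0, 4, 12, 2, 3, 13, 16, 17]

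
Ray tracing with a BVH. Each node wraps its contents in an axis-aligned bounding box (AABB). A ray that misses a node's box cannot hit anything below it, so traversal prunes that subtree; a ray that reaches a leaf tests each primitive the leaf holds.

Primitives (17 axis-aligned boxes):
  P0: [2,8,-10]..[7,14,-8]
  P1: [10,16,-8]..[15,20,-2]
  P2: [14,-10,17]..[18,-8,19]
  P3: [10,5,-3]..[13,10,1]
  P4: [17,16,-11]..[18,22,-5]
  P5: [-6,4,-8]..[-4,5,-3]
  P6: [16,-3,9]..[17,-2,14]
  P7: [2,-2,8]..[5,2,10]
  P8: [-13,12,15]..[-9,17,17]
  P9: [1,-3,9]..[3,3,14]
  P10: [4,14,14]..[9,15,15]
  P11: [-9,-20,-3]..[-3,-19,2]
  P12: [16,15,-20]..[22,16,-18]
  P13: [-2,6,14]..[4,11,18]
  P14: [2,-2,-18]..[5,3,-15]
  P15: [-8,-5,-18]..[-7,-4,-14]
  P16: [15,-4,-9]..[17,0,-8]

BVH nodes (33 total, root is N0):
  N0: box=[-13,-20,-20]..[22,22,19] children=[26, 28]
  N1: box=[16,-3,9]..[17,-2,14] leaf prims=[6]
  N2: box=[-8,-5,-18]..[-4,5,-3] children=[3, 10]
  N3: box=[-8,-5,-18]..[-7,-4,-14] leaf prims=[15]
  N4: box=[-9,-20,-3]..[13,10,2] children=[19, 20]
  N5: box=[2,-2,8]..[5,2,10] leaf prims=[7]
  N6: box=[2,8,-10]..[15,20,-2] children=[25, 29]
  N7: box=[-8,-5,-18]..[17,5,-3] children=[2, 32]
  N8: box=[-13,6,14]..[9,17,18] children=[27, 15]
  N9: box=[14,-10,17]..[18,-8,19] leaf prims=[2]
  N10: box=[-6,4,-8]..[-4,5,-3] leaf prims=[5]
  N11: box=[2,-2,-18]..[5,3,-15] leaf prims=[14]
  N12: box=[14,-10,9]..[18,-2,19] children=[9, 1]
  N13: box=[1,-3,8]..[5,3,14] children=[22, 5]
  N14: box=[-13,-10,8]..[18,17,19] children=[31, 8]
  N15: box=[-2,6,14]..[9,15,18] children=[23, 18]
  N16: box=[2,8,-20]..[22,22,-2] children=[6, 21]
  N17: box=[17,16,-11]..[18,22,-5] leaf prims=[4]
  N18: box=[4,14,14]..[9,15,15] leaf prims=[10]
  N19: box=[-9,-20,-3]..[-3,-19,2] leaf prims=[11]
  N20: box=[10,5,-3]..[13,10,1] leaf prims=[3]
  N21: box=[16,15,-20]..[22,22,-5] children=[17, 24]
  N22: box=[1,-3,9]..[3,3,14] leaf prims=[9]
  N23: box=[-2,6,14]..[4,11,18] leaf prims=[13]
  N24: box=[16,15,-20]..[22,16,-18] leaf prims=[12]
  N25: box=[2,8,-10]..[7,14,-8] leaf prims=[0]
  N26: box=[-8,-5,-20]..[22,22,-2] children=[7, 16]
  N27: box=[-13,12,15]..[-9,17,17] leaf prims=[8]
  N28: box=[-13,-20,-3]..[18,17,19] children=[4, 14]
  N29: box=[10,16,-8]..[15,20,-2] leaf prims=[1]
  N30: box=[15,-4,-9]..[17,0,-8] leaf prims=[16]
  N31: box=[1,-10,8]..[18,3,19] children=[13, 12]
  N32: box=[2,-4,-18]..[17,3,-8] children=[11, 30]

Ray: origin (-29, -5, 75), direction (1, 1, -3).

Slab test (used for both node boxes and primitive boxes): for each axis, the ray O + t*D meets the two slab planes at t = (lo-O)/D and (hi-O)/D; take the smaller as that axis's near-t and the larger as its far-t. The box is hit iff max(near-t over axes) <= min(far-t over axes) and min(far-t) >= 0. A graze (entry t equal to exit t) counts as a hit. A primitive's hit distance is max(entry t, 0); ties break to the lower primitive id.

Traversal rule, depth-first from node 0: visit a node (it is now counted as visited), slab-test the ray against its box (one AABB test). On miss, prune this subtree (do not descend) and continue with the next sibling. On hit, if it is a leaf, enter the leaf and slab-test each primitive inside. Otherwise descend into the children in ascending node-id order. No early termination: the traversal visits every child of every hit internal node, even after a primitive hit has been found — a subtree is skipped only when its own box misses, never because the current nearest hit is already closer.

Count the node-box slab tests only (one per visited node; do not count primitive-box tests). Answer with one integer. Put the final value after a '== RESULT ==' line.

Traverse from the root:
N0 x:[16,51] y:[-15,27] z:[56/3,95/3] -> hit [56/3,27], descend [26, 28]
  N26 x:[21,51] y:[0,27] z:[77/3,95/3] -> hit [77/3,27], descend [7, 16]
    N7 x:[21,46] y:[0,10] z:[26,31] -> miss, prune
    N16 x:[31,51] y:[13,27] z:[77/3,95/3] -> miss, prune
  N28 x:[16,47] y:[-15,22] z:[56/3,26] -> hit [56/3,22], descend [4, 14]
    N4 x:[20,42] y:[-15,15] z:[73/3,26] -> miss, prune
    N14 x:[16,47] y:[-5,22] z:[56/3,67/3] -> hit [56/3,22], descend [8, 31]
      N8 x:[16,38] y:[11,22] z:[19,61/3] -> hit [19,61/3], descend [15, 27]
        N15 x:[27,38] y:[11,20] z:[19,61/3] -> miss, prune
        N27 x:[16,20] y:[17,22] z:[58/3,20] -> hit [58/3,20] leaf, test {P8@t=58/3}
      N31 x:[30,47] y:[-5,8] z:[56/3,67/3] -> miss, prune

Visited [0, 26, 7, 16, 28, 4, 14, 8, 15, 27, 31]. Tests: 11 box, 1 leaf. Nearest: P8.

== RESULT ==
11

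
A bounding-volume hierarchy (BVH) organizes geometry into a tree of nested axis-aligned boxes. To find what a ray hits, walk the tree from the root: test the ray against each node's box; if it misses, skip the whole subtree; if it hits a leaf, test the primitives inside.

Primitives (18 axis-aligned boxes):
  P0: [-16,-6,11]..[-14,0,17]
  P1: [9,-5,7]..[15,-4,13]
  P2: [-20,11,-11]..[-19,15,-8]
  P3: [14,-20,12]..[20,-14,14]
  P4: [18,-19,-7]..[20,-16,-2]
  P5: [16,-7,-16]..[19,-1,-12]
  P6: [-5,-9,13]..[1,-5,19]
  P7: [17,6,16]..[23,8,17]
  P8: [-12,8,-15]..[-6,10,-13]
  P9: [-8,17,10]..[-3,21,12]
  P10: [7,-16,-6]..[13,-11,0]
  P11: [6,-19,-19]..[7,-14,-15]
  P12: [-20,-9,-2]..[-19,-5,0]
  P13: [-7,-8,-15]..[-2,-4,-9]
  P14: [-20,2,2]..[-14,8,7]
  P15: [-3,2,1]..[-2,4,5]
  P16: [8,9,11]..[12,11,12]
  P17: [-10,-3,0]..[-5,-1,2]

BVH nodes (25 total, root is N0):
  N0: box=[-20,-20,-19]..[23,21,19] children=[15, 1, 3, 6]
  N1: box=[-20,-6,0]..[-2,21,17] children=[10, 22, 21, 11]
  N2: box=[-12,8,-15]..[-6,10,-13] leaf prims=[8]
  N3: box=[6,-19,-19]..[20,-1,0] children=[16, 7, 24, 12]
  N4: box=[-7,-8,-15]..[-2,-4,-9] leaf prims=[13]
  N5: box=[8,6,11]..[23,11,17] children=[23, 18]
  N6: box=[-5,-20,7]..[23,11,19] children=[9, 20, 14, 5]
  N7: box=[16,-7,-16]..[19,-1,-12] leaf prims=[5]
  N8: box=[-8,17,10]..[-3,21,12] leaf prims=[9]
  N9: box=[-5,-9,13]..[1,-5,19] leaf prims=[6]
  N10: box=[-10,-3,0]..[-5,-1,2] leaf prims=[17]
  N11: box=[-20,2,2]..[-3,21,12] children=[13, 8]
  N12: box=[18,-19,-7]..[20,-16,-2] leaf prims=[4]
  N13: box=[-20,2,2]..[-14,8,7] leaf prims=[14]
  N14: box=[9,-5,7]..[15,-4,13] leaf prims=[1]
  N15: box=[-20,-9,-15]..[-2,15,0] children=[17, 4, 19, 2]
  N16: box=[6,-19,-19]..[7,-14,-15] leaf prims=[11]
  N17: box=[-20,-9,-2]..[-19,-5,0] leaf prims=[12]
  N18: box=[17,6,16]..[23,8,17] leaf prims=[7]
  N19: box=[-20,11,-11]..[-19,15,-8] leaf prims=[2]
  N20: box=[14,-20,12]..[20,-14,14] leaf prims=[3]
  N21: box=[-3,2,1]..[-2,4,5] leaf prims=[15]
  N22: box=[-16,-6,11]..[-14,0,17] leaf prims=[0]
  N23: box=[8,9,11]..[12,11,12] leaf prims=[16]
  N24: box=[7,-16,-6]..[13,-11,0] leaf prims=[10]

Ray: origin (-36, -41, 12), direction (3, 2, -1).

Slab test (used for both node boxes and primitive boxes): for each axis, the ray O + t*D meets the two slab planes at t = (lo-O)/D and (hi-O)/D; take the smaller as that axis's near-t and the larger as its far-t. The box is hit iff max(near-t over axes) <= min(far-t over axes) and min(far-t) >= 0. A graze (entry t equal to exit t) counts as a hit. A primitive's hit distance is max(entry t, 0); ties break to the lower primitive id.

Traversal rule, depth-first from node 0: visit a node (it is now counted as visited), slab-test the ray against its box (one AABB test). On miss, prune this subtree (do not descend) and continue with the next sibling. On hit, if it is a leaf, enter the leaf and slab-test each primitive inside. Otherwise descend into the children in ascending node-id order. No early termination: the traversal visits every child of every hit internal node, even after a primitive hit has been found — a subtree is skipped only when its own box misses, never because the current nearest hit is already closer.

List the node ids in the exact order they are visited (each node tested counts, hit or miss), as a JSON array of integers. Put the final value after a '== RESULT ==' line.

Trace the traversal:
N0 x:[16/3,59/3] y:[21/2,31] z:[-7,31] -> hit [21/2,59/3], descend [1, 3, 6, 15]
  N1 x:[16/3,34/3] y:[35/2,31] z:[-5,12] -> miss, prune
  N3 x:[14,56/3] y:[11,20] z:[12,31] -> hit [14,56/3], descend [7, 12, 16, 24]
    N7 x:[52/3,55/3] y:[17,20] z:[24,28] -> miss, prune
    N12 x:[18,56/3] y:[11,25/2] z:[14,19] -> miss, prune
    N16 x:[14,43/3] y:[11,27/2] z:[27,31] -> miss, prune
    N24 x:[43/3,49/3] y:[25/2,15] z:[12,18] -> hit [43/3,15] leaf, test {P10@t=43/3}
  N6 x:[31/3,59/3] y:[21/2,26] z:[-7,5] -> miss, prune
  N15 x:[16/3,34/3] y:[16,28] z:[12,27] -> miss, prune

9 AABB tests over nodes [0, 1, 3, 7, 12, 16, 24, 6, 15]; 1 leaf entered; closest P10.

== RESULT ==
[0, 1, 3, 7, 12, 16, 24, 6, 15]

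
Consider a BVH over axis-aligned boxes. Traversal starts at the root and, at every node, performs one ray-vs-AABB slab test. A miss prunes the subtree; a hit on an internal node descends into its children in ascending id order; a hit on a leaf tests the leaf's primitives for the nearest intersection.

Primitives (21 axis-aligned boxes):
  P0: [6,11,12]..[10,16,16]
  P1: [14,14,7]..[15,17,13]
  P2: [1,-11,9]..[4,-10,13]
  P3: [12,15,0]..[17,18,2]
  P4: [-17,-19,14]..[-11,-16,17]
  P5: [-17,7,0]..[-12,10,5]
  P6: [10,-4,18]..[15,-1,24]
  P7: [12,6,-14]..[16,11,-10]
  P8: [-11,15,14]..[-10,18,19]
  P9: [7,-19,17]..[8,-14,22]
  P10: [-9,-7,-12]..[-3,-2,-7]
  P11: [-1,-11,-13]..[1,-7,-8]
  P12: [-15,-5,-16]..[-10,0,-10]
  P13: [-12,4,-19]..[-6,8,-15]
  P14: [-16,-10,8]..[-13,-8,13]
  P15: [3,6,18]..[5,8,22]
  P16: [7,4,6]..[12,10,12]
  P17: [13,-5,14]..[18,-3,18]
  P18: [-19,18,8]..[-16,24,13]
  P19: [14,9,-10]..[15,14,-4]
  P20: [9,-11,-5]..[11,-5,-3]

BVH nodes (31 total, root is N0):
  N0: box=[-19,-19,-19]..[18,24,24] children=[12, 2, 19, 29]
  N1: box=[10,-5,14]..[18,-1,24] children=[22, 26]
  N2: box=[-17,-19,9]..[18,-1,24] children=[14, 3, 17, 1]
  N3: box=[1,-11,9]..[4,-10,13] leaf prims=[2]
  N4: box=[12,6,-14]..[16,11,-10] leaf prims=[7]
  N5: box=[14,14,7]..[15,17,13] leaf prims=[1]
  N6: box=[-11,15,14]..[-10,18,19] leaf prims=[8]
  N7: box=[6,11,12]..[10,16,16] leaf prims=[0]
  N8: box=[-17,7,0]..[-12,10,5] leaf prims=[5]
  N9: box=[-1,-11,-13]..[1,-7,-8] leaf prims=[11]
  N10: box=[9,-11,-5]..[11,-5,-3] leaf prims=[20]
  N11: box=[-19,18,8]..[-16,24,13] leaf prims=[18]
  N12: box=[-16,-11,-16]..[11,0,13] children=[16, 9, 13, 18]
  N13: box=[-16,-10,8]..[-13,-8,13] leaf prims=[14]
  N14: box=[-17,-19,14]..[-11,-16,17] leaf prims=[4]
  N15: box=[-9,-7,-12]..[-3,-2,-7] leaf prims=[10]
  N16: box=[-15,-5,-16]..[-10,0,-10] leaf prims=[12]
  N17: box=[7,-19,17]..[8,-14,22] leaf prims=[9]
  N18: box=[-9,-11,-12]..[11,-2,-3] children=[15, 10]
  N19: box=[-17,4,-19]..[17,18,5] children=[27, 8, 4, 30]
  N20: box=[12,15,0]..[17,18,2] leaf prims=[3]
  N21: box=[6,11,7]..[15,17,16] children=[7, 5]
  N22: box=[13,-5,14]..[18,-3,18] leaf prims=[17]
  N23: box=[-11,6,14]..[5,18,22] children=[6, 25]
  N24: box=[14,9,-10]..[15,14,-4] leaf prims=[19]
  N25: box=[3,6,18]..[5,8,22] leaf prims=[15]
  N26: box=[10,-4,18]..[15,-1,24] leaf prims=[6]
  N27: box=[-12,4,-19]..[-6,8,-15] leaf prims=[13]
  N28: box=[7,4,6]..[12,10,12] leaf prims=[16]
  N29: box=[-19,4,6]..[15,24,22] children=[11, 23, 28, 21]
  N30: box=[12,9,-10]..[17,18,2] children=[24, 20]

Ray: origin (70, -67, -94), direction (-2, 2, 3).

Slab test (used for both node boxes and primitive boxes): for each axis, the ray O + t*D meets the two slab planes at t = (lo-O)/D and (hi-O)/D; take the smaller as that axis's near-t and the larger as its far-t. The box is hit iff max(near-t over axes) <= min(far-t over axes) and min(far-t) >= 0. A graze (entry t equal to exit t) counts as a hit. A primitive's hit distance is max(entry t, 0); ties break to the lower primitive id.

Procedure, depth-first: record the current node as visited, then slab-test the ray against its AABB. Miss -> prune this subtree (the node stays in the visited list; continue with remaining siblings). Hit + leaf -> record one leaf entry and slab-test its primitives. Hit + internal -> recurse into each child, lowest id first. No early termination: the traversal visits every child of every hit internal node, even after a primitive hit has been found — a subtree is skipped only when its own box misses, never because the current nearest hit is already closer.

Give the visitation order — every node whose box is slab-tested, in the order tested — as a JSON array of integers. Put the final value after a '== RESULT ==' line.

Walk:
N0 x:[26,89/2] y:[24,91/2] z:[25,118/3] -> hit [26,118/3], descend [2, 12, 19, 29]
  N2 x:[26,87/2] y:[24,33] z:[103/3,118/3] -> miss, prune
  N12 x:[59/2,43] y:[28,67/2] z:[26,107/3] -> hit [59/2,67/2], descend [9, 13, 16, 18]
    N9 x:[69/2,71/2] y:[28,30] z:[27,86/3] -> miss, prune
    N13 x:[83/2,43] y:[57/2,59/2] z:[34,107/3] -> miss, prune
    N16 x:[40,85/2] y:[31,67/2] z:[26,28] -> miss, prune
    N18 x:[59/2,79/2] y:[28,65/2] z:[82/3,91/3] -> hit [59/2,91/3], descend [10, 15]
      N10 x:[59/2,61/2] y:[28,31] z:[89/3,91/3] -> hit [89/3,91/3] leaf, test {P20@t=89/3}
      N15 x:[73/2,79/2] y:[30,65/2] z:[82/3,29] -> miss, prune
  N19 x:[53/2,87/2] y:[71/2,85/2] z:[25,33] -> miss, prune
  N29 x:[55/2,89/2] y:[71/2,91/2] z:[100/3,116/3] -> hit [71/2,116/3], descend [11, 21, 23, 28]
    N11 x:[43,89/2] y:[85/2,91/2] z:[34,107/3] -> miss, prune
    N21 x:[55/2,32] y:[39,42] z:[101/3,110/3] -> miss, prune
    N23 x:[65/2,81/2] y:[73/2,85/2] z:[36,116/3] -> hit [73/2,116/3], descend [6, 25]
      N6 x:[40,81/2] y:[41,85/2] z:[36,113/3] -> miss, prune
      N25 x:[65/2,67/2] y:[73/2,75/2] z:[112/3,116/3] -> miss, prune
    N28 x:[29,63/2] y:[71/2,77/2] z:[100/3,106/3] -> miss, prune

Visited [0, 2, 12, 9, 13, 16, 18, 10, 15, 19, 29, 11, 21, 23, 6, 25, 28]. Tests: 17 box, 1 leaf. Nearest: P20.

== RESULT ==
[0, 2, 12, 9, 13, 16, 18, 10, 15, 19, 29, 11, 21, 23, 6, 25, 28]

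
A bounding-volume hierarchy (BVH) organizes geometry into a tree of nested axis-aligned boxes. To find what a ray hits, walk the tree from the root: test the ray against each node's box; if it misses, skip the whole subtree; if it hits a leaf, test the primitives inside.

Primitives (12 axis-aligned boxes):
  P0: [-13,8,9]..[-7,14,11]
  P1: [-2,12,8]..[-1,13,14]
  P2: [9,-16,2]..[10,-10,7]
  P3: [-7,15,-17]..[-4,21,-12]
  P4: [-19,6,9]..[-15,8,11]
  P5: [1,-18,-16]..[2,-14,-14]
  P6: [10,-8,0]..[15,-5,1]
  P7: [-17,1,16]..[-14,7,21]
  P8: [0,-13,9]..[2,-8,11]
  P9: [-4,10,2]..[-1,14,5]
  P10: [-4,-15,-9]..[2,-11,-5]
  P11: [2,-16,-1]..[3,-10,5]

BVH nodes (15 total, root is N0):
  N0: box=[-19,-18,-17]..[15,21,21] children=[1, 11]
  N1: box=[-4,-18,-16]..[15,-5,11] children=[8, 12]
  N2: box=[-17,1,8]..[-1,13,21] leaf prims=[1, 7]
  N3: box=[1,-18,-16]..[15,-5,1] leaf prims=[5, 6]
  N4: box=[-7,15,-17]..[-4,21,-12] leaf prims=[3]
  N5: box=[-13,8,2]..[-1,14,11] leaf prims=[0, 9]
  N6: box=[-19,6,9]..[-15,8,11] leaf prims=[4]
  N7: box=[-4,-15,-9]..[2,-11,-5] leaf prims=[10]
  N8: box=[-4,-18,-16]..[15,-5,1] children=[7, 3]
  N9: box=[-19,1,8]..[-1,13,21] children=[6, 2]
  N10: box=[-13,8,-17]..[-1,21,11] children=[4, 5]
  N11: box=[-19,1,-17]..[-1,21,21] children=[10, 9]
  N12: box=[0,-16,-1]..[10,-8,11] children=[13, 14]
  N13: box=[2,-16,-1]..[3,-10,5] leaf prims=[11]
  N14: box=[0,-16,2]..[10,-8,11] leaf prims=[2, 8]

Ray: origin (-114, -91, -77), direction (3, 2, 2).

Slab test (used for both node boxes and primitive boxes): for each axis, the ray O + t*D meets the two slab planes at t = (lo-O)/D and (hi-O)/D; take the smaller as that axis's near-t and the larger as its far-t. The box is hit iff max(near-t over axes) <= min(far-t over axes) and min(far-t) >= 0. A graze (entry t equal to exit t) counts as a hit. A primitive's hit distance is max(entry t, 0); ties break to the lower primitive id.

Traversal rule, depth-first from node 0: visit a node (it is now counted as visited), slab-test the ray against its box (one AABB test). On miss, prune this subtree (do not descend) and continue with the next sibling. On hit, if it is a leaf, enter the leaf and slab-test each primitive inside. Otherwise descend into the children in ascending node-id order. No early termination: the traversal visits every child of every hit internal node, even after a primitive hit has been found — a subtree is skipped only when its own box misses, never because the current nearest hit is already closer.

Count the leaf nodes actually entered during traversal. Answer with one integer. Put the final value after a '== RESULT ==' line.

Traverse from the root:
N0 x:[95/3,43] y:[73/2,56] z:[30,49] -> hit [73/2,43], descend [1, 11]
  N1 x:[110/3,43] y:[73/2,43] z:[61/2,44] -> hit [110/3,43], descend [8, 12]
    N8 x:[110/3,43] y:[73/2,43] z:[61/2,39] -> hit [110/3,39], descend [3, 7]
      N3 x:[115/3,43] y:[73/2,43] z:[61/2,39] -> hit [115/3,39] leaf, test {P5(miss), P6(miss)}
      N7 x:[110/3,116/3] y:[38,40] z:[34,36] -> miss, prune
    N12 x:[38,124/3] y:[75/2,83/2] z:[38,44] -> hit [38,124/3], descend [13, 14]
      N13 x:[116/3,39] y:[75/2,81/2] z:[38,41] -> hit [116/3,39] leaf, test {P11@t=116/3}
      N14 x:[38,124/3] y:[75/2,83/2] z:[79/2,44] -> hit [79/2,124/3] leaf, test {P2(miss), P8(miss)}
  N11 x:[95/3,113/3] y:[46,56] z:[30,49] -> miss, prune

order=[0, 1, 8, 3, 7, 12, 13, 14, 11]  |boxes|=9  |leaves|=3  hit=P11

== RESULT ==
3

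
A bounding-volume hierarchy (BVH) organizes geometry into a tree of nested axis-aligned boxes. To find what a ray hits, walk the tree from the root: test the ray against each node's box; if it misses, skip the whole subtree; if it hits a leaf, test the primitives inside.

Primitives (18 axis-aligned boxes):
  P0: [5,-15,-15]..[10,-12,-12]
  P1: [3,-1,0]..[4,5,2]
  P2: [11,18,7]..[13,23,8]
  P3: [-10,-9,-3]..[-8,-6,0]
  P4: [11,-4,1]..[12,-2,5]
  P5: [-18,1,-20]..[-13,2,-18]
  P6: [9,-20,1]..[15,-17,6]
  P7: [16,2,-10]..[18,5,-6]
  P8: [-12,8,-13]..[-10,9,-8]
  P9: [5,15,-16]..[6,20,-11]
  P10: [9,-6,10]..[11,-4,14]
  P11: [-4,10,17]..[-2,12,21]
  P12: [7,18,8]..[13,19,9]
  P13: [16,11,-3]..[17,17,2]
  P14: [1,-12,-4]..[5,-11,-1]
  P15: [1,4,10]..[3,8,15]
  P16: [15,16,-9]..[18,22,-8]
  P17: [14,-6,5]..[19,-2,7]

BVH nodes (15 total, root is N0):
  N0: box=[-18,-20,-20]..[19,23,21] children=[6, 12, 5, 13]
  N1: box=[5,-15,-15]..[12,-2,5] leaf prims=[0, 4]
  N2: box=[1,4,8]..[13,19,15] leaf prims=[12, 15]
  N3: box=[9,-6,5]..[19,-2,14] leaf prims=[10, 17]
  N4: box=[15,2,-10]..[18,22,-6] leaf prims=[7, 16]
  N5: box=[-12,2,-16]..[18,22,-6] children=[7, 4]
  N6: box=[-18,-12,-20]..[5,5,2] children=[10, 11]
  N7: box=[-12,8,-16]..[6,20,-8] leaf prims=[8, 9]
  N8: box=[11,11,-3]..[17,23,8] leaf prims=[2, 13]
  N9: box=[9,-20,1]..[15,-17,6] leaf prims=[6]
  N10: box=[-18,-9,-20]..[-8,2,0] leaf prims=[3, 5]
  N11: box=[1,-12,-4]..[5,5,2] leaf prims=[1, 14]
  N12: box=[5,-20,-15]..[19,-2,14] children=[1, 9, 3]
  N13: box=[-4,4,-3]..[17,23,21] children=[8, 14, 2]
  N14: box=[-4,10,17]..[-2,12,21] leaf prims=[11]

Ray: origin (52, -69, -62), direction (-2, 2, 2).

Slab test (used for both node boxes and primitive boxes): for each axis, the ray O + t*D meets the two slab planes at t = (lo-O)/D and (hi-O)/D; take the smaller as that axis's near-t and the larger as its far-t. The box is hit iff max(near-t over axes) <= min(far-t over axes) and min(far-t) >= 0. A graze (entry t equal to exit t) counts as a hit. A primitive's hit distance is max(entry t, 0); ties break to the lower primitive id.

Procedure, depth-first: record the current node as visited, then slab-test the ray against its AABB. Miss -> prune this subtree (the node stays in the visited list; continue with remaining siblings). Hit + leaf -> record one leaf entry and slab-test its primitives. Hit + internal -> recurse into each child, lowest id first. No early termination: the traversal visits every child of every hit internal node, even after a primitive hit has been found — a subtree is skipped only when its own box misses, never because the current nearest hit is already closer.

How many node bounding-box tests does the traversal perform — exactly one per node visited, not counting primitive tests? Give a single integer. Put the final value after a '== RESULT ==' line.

Walk:
N0 x:[33/2,35] y:[49/2,46] z:[21,83/2] -> hit [49/2,35], descend [5, 6, 12, 13]
  N5 x:[17,32] y:[71/2,91/2] z:[23,28] -> miss, prune
  N6 x:[47/2,35] y:[57/2,37] z:[21,32] -> hit [57/2,32], descend [10, 11]
    N10 x:[30,35] y:[30,71/2] z:[21,31] -> hit [30,31] leaf, test {P3@t=30, P5(miss)}
    N11 x:[47/2,51/2] y:[57/2,37] z:[29,32] -> miss, prune
  N12 x:[33/2,47/2] y:[49/2,67/2] z:[47/2,38] -> miss, prune
  N13 x:[35/2,28] y:[73/2,46] z:[59/2,83/2] -> miss, prune

order=[0, 5, 6, 10, 11, 12, 13]  |boxes|=7  |leaves|=1  hit=P3

== RESULT ==
7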